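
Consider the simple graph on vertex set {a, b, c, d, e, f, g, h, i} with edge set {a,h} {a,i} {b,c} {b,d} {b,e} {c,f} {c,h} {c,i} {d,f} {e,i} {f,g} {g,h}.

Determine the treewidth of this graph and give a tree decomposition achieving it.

Treewidth 3.
One such decomposition:
Bags: B1 = {d, f, g, h}  B2 = {c, d, f, h}  B3 = {b, c, d, h}  B4 = {a, b, c, h}  B5 = {a, b, c, i}  B6 = {a, b, e, i}
Tree: B1–B2, B2–B3, B3–B4, B4–B5, B5–B6

The largest bag has 4 vertices, giving width 3; this decomposition certifies tw(G) ≤ 3. For the lower bound: the 4 vertex sets {d,f,g}, {h}, {c}, {a,b,e,i} are disjoint, each induces a connected subgraph, and every pair is joined by at least one edge of G. Contracting each set to a single vertex therefore yields K_{4} as a minor, and since treewidth is minor-monotone, tw(G) ≥ tw(K_{4}) = 3. The upper and lower bounds meet at 3, so that is the treewidth.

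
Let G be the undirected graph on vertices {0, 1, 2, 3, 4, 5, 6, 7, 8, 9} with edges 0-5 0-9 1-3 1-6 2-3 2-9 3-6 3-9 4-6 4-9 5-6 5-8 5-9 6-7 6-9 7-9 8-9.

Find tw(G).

2

A width-2 tree decomposition is:
Bags: B1 = {3, 6, 9}  B2 = {5, 6, 9}  B3 = {6, 7, 9}  B4 = {2, 3, 9}  B5 = {5, 8, 9}  B6 = {4, 6, 9}  B7 = {1, 3, 6}  B8 = {0, 5, 9}
Tree: B1–B2, B1–B3, B1–B4, B2–B5, B3–B6, B1–B7, B5–B8
Every bag has size at most 3, so the width is 3 − 1 = 2 and tw(G) ≤ 2. Conversely, {1, 3, 6} is a clique of size 3, and the vertices of any clique must share a bag in every tree decomposition; so some bag has ≥ 3 vertices and tw(G) ≥ 2. The upper and lower bounds meet at 2, so that is the treewidth.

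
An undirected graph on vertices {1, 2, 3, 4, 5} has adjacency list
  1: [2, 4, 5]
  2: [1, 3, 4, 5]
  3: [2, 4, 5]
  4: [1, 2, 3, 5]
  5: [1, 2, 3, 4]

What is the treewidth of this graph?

3

A width-3 tree decomposition is:
Bags: B1 = {1, 2, 4, 5}  B2 = {2, 3, 4, 5}
Tree: B1–B2
Each bag holds 4 vertices, so the decomposition has width 3, which upper-bounds the treewidth. For the lower bound, the 4 vertices {1, 2, 4, 5} are pairwise adjacent, and any tree decomposition puts a clique entirely inside one bag — forcing width ≥ 3. Therefore the treewidth is 3.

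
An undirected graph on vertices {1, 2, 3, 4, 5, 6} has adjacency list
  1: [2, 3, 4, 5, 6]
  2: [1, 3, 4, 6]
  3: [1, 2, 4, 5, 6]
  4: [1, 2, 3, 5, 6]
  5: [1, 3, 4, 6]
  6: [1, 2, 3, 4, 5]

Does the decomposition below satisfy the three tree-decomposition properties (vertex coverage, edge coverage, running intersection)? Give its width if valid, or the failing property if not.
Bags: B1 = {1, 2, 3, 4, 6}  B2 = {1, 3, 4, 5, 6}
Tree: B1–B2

Checking the three conditions: (i) the bags cover all of {1, 2, 3, 4, 5, 6}; (ii) for each edge, some bag contains both endpoints; (iii) the bags containing any fixed vertex form a subtree. All hold, so the decomposition is valid with width 5 − 1 = 4.

Yes; width 4.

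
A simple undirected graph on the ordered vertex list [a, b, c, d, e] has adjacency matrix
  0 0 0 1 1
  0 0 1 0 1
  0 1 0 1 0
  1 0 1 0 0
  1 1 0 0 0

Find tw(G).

A width-2 tree decomposition is:
Bags: B1 = {a, c, d}  B2 = {a, c, e}  B3 = {b, c, e}
Tree: B1–B2, B2–B3
Every bag has size at most 3, so the width is 3 − 1 = 2 and tw(G) ≤ 2. For the lower bound, G contains the cycle c–d–a–e–b–c, so G is not a forest; only forests have treewidth ≤ 1, hence tw(G) ≥ 2. Combining the bounds, tw(G) = 2.

2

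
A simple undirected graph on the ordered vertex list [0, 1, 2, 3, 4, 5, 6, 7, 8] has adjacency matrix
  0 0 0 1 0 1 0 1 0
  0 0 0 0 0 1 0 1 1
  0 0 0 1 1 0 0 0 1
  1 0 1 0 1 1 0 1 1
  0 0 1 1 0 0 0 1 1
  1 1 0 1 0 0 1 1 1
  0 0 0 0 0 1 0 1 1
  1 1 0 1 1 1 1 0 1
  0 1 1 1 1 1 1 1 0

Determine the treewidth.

A width-3 tree decomposition is:
Bags: B1 = {3, 5, 7, 8}  B2 = {5, 6, 7, 8}  B3 = {1, 5, 7, 8}  B4 = {3, 4, 7, 8}  B5 = {0, 3, 5, 7}  B6 = {2, 3, 4, 8}
Tree: B1–B2, B1–B3, B1–B4, B1–B5, B4–B6
The largest bag has 4 vertices, giving width 3; this decomposition certifies tw(G) ≤ 3. On the other hand G contains the 4-clique {2, 3, 4, 8}. A clique must lie in a single bag of any decomposition, so no decomposition can have width below 3. Therefore the treewidth is 3.

3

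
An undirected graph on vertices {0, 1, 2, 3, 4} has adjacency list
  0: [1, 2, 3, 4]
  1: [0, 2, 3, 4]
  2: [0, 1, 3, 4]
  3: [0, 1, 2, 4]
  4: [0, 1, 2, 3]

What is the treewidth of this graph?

A width-4 tree decomposition is:
Bags: B1 = {0, 1, 2, 3, 4}
Tree: (single bag)
A single bag containing all 5 vertices is trivially a valid decomposition of width 4. Conversely, {0, 1, 2, 3, 4} is a clique of size 5, and the vertices of any clique must share a bag in every tree decomposition; so some bag has ≥ 5 vertices and tw(G) ≥ 4. Hence tw(G) = 4 exactly.

4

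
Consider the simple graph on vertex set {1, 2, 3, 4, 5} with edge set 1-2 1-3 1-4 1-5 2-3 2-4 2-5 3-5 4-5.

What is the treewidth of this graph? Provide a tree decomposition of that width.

The largest bag has 4 vertices, giving width 3; this decomposition certifies tw(G) ≤ 3. For the lower bound, the 4 vertices {1, 2, 3, 5} are pairwise adjacent, and any tree decomposition puts a clique entirely inside one bag — forcing width ≥ 3. The upper and lower bounds meet at 3, so that is the treewidth.

Treewidth 3.
One optimal decomposition is:
Bags: B1 = {1, 2, 4, 5}  B2 = {1, 2, 3, 5}
Tree: B1–B2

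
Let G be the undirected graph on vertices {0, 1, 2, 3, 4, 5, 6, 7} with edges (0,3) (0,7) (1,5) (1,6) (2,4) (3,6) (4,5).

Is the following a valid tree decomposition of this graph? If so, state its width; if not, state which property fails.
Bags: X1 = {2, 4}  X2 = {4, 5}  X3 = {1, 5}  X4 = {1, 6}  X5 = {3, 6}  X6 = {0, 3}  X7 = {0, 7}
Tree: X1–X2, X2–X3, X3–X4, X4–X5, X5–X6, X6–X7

Yes; width 1.

Checking the three conditions: (i) the bags cover all of {0, 1, 2, 3, 4, 5, 6, 7}; (ii) for each edge, some bag contains both endpoints; (iii) the bags containing any fixed vertex form a subtree. All hold, so the decomposition is valid with width 2 − 1 = 1.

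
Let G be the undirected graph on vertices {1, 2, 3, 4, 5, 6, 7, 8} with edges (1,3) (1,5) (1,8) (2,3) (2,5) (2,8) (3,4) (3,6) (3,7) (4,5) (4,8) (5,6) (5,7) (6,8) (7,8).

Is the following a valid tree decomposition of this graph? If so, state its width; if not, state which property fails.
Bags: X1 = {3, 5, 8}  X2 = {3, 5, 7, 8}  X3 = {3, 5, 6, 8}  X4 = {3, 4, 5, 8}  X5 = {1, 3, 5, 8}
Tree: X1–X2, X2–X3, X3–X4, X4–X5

A tree decomposition must satisfy three properties: every vertex lies in some bag; for every edge, both endpoints lie together in some bag; and for every vertex, the bags containing it form a connected subtree. Here vertex 2 appears in no bag, so the decomposition is invalid.

No — vertex 2 appears in no bag.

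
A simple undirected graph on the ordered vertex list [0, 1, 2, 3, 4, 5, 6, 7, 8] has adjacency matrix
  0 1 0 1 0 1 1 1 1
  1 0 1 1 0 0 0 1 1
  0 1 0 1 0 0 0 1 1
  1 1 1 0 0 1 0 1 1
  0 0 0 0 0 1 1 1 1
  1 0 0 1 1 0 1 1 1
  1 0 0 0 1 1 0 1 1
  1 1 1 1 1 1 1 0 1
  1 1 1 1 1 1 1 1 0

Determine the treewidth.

4

A width-4 tree decomposition is:
Bags: B1 = {0, 1, 3, 7, 8}  B2 = {0, 3, 5, 7, 8}  B3 = {0, 5, 6, 7, 8}  B4 = {1, 2, 3, 7, 8}  B5 = {4, 5, 6, 7, 8}
Tree: B1–B2, B2–B3, B1–B4, B3–B5
The largest bag has 5 vertices, giving width 4; this decomposition certifies tw(G) ≤ 4. On the other hand G contains the 5-clique {0, 1, 3, 7, 8}. A clique must lie in a single bag of any decomposition, so no decomposition can have width below 4. Combining the bounds, tw(G) = 4.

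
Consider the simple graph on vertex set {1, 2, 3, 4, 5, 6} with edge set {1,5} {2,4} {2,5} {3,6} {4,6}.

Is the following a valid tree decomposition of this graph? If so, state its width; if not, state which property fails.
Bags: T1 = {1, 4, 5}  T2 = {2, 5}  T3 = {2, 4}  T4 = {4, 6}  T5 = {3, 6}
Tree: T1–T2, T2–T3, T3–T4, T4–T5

No — bags containing vertex 4 are not connected in the tree.

A tree decomposition must satisfy three properties: every vertex lies in some bag; for every edge, both endpoints lie together in some bag; and for every vertex, the bags containing it form a connected subtree. Here bags containing vertex 4 are not connected in the tree, so the decomposition is invalid.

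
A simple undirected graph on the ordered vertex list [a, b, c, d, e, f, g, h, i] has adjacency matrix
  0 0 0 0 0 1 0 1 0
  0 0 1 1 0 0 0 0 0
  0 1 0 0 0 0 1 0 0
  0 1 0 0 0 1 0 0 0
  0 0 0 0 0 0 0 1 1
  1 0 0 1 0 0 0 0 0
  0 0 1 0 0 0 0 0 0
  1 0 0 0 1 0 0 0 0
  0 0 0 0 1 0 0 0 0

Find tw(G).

1

A width-1 tree decomposition is:
Bags: B1 = {e, i}  B2 = {e, h}  B3 = {a, h}  B4 = {a, f}  B5 = {d, f}  B6 = {b, d}  B7 = {b, c}  B8 = {c, g}
Tree: B1–B2, B2–B3, B3–B4, B4–B5, B5–B6, B6–B7, B7–B8
Each bag holds 2 vertices, so the decomposition has width 1, which upper-bounds the treewidth. G has an edge, so its treewidth is at least 1. Combining the bounds, tw(G) = 1.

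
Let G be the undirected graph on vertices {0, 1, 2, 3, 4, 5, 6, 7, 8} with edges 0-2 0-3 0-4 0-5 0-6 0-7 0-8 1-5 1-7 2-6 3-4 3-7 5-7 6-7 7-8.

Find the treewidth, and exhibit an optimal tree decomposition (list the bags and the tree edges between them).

Treewidth 2.
Bags: B1 = {1, 5, 7}  B2 = {0, 5, 7}  B3 = {0, 3, 7}  B4 = {0, 6, 7}  B5 = {0, 7, 8}  B6 = {0, 3, 4}  B7 = {0, 2, 6}
Tree: B1–B2, B2–B3, B3–B4, B4–B5, B3–B6, B4–B7

The largest bag has 3 vertices, giving width 2; this decomposition certifies tw(G) ≤ 2. Conversely, {0, 2, 6} is a clique of size 3, and the vertices of any clique must share a bag in every tree decomposition; so some bag has ≥ 3 vertices and tw(G) ≥ 2. Hence tw(G) = 2 exactly.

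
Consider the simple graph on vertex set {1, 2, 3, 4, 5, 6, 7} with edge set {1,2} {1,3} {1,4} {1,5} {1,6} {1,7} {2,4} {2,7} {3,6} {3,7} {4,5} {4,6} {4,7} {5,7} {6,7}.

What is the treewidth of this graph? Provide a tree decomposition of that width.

Treewidth 3.
One such decomposition:
Bags: B1 = {1, 4, 6, 7}  B2 = {1, 4, 5, 7}  B3 = {1, 2, 4, 7}  B4 = {1, 3, 6, 7}
Tree: B1–B2, B1–B3, B1–B4

Each bag holds 4 vertices, so the decomposition has width 3, which upper-bounds the treewidth. On the other hand G contains the 4-clique {1, 3, 6, 7}. A clique must lie in a single bag of any decomposition, so no decomposition can have width below 3. Hence tw(G) = 3 exactly.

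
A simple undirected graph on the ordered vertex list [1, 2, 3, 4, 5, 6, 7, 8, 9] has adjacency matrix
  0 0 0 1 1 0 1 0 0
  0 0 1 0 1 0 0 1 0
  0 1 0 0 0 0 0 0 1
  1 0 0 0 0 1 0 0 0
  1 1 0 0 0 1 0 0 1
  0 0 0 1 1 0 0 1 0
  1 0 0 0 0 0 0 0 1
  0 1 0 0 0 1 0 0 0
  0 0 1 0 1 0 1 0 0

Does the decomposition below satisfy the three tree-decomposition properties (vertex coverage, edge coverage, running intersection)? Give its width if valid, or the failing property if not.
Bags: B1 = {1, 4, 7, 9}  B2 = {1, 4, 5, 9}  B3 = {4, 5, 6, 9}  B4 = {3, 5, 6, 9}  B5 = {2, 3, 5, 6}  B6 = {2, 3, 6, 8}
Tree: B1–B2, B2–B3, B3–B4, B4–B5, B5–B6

Yes; width 3.

Every vertex of G appears in some bag (union = {1, 2, 3, 4, 5, 6, 7, 8, 9}); every edge is covered by a bag; and for each vertex v the set of bags containing v is connected in the bag tree. The decomposition is therefore valid. The largest bag has 4 vertices, so the width is 3.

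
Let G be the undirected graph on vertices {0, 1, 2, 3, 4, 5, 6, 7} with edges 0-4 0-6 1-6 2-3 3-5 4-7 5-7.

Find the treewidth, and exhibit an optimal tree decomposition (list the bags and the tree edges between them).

Treewidth 1.
Bags: B1 = {2, 3}  B2 = {3, 5}  B3 = {5, 7}  B4 = {4, 7}  B5 = {0, 4}  B6 = {0, 6}  B7 = {1, 6}
Tree: B1–B2, B2–B3, B3–B4, B4–B5, B5–B6, B6–B7

The largest bag has 2 vertices, giving width 1; this decomposition certifies tw(G) ≤ 1. Since G has at least one edge (e.g. 2–3), it is not an edgeless graph, so tw(G) ≥ 1. Therefore the treewidth is 1.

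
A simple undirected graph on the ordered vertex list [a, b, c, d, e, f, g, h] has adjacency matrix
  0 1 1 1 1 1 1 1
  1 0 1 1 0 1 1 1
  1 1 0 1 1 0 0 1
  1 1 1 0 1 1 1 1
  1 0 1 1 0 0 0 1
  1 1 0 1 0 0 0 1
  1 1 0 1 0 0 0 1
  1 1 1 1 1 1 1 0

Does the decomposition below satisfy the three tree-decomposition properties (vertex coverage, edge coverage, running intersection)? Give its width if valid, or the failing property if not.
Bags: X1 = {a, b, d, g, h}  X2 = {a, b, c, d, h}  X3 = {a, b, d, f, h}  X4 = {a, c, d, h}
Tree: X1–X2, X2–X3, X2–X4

No — vertex e appears in no bag.

A tree decomposition must satisfy three properties: every vertex lies in some bag; for every edge, both endpoints lie together in some bag; and for every vertex, the bags containing it form a connected subtree. Here vertex e appears in no bag, so the decomposition is invalid.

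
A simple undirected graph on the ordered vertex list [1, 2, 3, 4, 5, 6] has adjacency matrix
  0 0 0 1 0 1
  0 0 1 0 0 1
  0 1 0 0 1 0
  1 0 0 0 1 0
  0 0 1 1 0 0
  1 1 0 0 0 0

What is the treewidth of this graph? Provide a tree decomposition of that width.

The largest bag has 3 vertices, giving width 2; this decomposition certifies tw(G) ≤ 2. For the lower bound, G contains the cycle 1–6–2–3–5–4–1, so G is not a forest; only forests have treewidth ≤ 1, hence tw(G) ≥ 2. Hence tw(G) = 2 exactly.

Treewidth 2.
Bags: B1 = {1, 2, 6}  B2 = {1, 2, 3}  B3 = {1, 3, 5}  B4 = {1, 4, 5}
Tree: B1–B2, B2–B3, B3–B4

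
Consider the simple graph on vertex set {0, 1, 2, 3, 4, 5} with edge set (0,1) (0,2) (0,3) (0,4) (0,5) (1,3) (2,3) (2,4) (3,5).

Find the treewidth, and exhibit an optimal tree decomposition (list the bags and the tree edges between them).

Treewidth 2.
Bags: B1 = {0, 2, 3}  B2 = {0, 2, 4}  B3 = {0, 3, 5}  B4 = {0, 1, 3}
Tree: B1–B2, B1–B3, B1–B4

Every bag has size at most 3, so the width is 3 − 1 = 2 and tw(G) ≤ 2. For the lower bound, the 3 vertices {0, 1, 3} are pairwise adjacent, and any tree decomposition puts a clique entirely inside one bag — forcing width ≥ 2. The upper and lower bounds meet at 2, so that is the treewidth.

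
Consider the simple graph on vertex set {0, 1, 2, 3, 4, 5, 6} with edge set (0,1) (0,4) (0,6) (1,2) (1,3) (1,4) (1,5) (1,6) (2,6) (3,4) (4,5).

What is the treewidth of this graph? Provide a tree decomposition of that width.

Treewidth 2.
One such decomposition:
Bags: B1 = {0, 1, 6}  B2 = {0, 1, 4}  B3 = {1, 2, 6}  B4 = {1, 3, 4}  B5 = {1, 4, 5}
Tree: B1–B2, B1–B3, B2–B4, B4–B5

Every bag has size at most 3, so the width is 3 − 1 = 2 and tw(G) ≤ 2. Conversely, {1, 2, 6} is a clique of size 3, and the vertices of any clique must share a bag in every tree decomposition; so some bag has ≥ 3 vertices and tw(G) ≥ 2. Combining the bounds, tw(G) = 2.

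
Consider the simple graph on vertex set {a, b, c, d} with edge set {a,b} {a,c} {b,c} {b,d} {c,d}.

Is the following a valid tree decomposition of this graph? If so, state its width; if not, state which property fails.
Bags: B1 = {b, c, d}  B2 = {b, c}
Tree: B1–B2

No — vertex a appears in no bag.

A tree decomposition must satisfy three properties: every vertex lies in some bag; for every edge, both endpoints lie together in some bag; and for every vertex, the bags containing it form a connected subtree. Here vertex a appears in no bag, so the decomposition is invalid.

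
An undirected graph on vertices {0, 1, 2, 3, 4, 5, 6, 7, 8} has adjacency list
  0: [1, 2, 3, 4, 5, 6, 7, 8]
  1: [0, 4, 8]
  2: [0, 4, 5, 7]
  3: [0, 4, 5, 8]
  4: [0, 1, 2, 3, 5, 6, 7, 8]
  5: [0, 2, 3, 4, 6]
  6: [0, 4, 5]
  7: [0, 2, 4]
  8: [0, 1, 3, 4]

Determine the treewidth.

A width-3 tree decomposition is:
Bags: B1 = {0, 3, 4, 5}  B2 = {0, 4, 5, 6}  B3 = {0, 3, 4, 8}  B4 = {0, 2, 4, 5}  B5 = {0, 1, 4, 8}  B6 = {0, 2, 4, 7}
Tree: B1–B2, B1–B3, B2–B4, B3–B5, B4–B6
Each bag holds 4 vertices, so the decomposition has width 3, which upper-bounds the treewidth. For the lower bound, the 4 vertices {0, 1, 4, 8} are pairwise adjacent, and any tree decomposition puts a clique entirely inside one bag — forcing width ≥ 3. The upper and lower bounds meet at 3, so that is the treewidth.

3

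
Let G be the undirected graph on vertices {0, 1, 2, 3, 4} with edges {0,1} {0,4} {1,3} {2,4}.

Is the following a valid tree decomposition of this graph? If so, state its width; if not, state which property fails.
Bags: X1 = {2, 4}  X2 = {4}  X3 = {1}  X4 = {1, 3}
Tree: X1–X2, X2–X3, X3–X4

No — vertex 0 appears in no bag.

A tree decomposition must satisfy three properties: every vertex lies in some bag; for every edge, both endpoints lie together in some bag; and for every vertex, the bags containing it form a connected subtree. Here vertex 0 appears in no bag, so the decomposition is invalid.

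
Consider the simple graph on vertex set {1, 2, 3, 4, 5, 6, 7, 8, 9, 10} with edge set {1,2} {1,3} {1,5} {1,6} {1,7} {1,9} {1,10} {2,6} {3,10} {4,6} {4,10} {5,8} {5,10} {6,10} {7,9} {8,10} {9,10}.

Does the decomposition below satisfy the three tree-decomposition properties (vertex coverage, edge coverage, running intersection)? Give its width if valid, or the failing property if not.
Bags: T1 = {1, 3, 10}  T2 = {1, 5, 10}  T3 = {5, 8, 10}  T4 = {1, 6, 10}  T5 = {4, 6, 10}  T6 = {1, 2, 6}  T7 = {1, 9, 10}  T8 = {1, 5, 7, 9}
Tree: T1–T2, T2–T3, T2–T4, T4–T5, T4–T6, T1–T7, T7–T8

A tree decomposition must satisfy three properties: every vertex lies in some bag; for every edge, both endpoints lie together in some bag; and for every vertex, the bags containing it form a connected subtree. Here bags containing vertex 5 are not connected in the tree, so the decomposition is invalid.

No — bags containing vertex 5 are not connected in the tree.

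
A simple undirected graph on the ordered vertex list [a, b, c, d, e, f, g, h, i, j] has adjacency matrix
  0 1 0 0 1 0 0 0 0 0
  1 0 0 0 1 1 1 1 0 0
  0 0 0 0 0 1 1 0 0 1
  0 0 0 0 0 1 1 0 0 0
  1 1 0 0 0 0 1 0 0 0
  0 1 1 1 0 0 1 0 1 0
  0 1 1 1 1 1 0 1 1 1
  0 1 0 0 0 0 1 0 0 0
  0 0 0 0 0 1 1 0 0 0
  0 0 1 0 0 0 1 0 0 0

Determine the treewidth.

A width-2 tree decomposition is:
Bags: B1 = {c, g, j}  B2 = {c, f, g}  B3 = {f, g, i}  B4 = {b, f, g}  B5 = {d, f, g}  B6 = {b, e, g}  B7 = {b, g, h}  B8 = {a, b, e}
Tree: B1–B2, B2–B3, B2–B4, B3–B5, B4–B6, B4–B7, B6–B8
Every bag has size at most 3, so the width is 3 − 1 = 2 and tw(G) ≤ 2. Conversely, {c, g, j} is a clique of size 3, and the vertices of any clique must share a bag in every tree decomposition; so some bag has ≥ 3 vertices and tw(G) ≥ 2. Hence tw(G) = 2 exactly.

2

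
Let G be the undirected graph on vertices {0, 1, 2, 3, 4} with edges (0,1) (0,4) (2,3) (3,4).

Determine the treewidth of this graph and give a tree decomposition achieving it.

Treewidth 1.
One optimal decomposition is:
Bags: B1 = {2, 3}  B2 = {3, 4}  B3 = {0, 4}  B4 = {0, 1}
Tree: B1–B2, B2–B3, B3–B4

Each bag holds 2 vertices, so the decomposition has width 1, which upper-bounds the treewidth. Since G has at least one edge (e.g. 2–3), it is not an edgeless graph, so tw(G) ≥ 1. Therefore the treewidth is 1.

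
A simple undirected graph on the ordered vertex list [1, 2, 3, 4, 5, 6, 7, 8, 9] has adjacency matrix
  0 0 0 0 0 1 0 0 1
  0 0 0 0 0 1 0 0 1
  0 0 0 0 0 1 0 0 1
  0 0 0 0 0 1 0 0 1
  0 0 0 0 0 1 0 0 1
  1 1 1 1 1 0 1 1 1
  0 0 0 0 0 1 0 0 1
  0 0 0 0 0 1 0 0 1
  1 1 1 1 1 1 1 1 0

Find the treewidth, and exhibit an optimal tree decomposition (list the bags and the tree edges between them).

Treewidth 2.
Bags: B1 = {4, 6, 9}  B2 = {1, 6, 9}  B3 = {6, 7, 9}  B4 = {2, 6, 9}  B5 = {6, 8, 9}  B6 = {5, 6, 9}  B7 = {3, 6, 9}
Tree: B1–B2, B1–B3, B3–B4, B1–B5, B5–B6, B3–B7

The largest bag has 3 vertices, giving width 2; this decomposition certifies tw(G) ≤ 2. Conversely, {1, 6, 9} is a clique of size 3, and the vertices of any clique must share a bag in every tree decomposition; so some bag has ≥ 3 vertices and tw(G) ≥ 2. Hence tw(G) = 2 exactly.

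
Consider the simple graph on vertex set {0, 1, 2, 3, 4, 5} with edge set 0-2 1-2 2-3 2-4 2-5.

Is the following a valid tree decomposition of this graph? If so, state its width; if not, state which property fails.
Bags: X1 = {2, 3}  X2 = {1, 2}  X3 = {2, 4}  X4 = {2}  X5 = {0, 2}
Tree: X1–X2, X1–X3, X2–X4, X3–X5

No — vertex 5 appears in no bag.

A tree decomposition must satisfy three properties: every vertex lies in some bag; for every edge, both endpoints lie together in some bag; and for every vertex, the bags containing it form a connected subtree. Here vertex 5 appears in no bag, so the decomposition is invalid.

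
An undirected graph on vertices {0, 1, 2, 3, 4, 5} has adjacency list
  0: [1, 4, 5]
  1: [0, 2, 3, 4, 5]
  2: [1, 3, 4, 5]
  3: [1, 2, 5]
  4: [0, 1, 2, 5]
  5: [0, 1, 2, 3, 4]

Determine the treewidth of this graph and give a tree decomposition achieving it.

The largest bag has 4 vertices, giving width 3; this decomposition certifies tw(G) ≤ 3. On the other hand G contains the 4-clique {0, 1, 4, 5}. A clique must lie in a single bag of any decomposition, so no decomposition can have width below 3. The upper and lower bounds meet at 3, so that is the treewidth.

Treewidth 3.
Bags: B1 = {1, 2, 4, 5}  B2 = {1, 2, 3, 5}  B3 = {0, 1, 4, 5}
Tree: B1–B2, B1–B3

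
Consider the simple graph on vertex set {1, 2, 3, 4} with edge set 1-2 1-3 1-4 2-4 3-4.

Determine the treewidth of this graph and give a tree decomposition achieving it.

Treewidth 2.
One such decomposition:
Bags: B1 = {1, 3, 4}  B2 = {1, 2, 4}
Tree: B1–B2

Every bag has size at most 3, so the width is 3 − 1 = 2 and tw(G) ≤ 2. On the other hand G contains the 3-clique {1, 2, 4}. A clique must lie in a single bag of any decomposition, so no decomposition can have width below 2. Combining the bounds, tw(G) = 2.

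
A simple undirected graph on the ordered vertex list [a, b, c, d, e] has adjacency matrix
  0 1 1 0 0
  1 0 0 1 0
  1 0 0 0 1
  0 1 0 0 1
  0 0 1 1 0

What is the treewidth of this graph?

2

A width-2 tree decomposition is:
Bags: B1 = {c, d, e}  B2 = {a, c, d}  B3 = {a, b, d}
Tree: B1–B2, B2–B3
Every bag has size at most 3, so the width is 3 − 1 = 2 and tw(G) ≤ 2. For the lower bound, G contains the cycle d–e–c–a–b–d, so G is not a forest; only forests have treewidth ≤ 1, hence tw(G) ≥ 2. Hence tw(G) = 2 exactly.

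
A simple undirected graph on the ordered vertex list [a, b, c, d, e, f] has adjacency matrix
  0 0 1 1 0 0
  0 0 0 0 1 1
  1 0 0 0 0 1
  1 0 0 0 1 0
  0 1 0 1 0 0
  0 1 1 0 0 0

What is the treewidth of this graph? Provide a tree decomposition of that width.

Treewidth 2.
One optimal decomposition is:
Bags: B1 = {a, c, d}  B2 = {c, d, f}  B3 = {b, d, f}  B4 = {b, d, e}
Tree: B1–B2, B2–B3, B3–B4

The largest bag has 3 vertices, giving width 2; this decomposition certifies tw(G) ≤ 2. The edges d–a–c–f–b–e–d form a cycle, so G is not a tree and its treewidth is at least 2. Therefore the treewidth is 2.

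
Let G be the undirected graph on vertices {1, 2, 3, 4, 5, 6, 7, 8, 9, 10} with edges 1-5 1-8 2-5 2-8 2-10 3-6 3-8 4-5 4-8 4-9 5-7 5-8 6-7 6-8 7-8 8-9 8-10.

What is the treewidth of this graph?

A width-2 tree decomposition is:
Bags: B1 = {6, 7, 8}  B2 = {5, 7, 8}  B3 = {1, 5, 8}  B4 = {4, 5, 8}  B5 = {2, 5, 8}  B6 = {4, 8, 9}  B7 = {3, 6, 8}  B8 = {2, 8, 10}
Tree: B1–B2, B2–B3, B3–B4, B4–B5, B4–B6, B1–B7, B5–B8
Every bag has size at most 3, so the width is 3 − 1 = 2 and tw(G) ≤ 2. For the lower bound, the 3 vertices {3, 6, 8} are pairwise adjacent, and any tree decomposition puts a clique entirely inside one bag — forcing width ≥ 2. Therefore the treewidth is 2.

2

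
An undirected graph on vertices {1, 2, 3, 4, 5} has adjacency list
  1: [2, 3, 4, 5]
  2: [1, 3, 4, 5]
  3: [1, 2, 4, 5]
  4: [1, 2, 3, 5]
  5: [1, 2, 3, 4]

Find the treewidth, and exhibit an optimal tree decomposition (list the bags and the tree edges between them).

Treewidth 4.
One optimal decomposition is:
Bags: B1 = {1, 2, 3, 4, 5}
Tree: (single bag)

A single bag containing all 5 vertices is trivially a valid decomposition of width 4. Conversely, {1, 2, 3, 4, 5} is a clique of size 5, and the vertices of any clique must share a bag in every tree decomposition; so some bag has ≥ 5 vertices and tw(G) ≥ 4. Hence tw(G) = 4 exactly.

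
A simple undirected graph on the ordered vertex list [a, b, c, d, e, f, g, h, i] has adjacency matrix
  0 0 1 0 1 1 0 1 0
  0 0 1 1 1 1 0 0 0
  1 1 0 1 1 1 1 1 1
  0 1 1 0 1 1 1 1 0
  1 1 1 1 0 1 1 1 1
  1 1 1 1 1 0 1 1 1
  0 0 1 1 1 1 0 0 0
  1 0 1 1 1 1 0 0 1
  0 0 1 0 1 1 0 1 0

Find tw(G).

A width-4 tree decomposition is:
Bags: B1 = {a, c, e, f, h}  B2 = {c, d, e, f, h}  B3 = {c, d, e, f, g}  B4 = {b, c, d, e, f}  B5 = {c, e, f, h, i}
Tree: B1–B2, B2–B3, B3–B4, B1–B5
The largest bag has 5 vertices, giving width 4; this decomposition certifies tw(G) ≤ 4. For the lower bound, the 5 vertices {c, d, e, f, g} are pairwise adjacent, and any tree decomposition puts a clique entirely inside one bag — forcing width ≥ 4. Hence tw(G) = 4 exactly.

4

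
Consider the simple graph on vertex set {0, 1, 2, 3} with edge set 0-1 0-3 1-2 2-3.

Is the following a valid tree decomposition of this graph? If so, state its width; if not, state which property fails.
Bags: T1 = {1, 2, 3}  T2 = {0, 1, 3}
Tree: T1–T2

Yes; width 2.

Every vertex of G appears in some bag (union = {0, 1, 2, 3}); every edge is covered by a bag; and for each vertex v the set of bags containing v is connected in the bag tree. The decomposition is therefore valid. The largest bag has 3 vertices, so the width is 2.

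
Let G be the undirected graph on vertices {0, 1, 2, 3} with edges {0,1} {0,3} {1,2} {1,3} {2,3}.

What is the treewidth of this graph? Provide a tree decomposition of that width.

The largest bag has 3 vertices, giving width 2; this decomposition certifies tw(G) ≤ 2. Conversely, {0, 1, 3} is a clique of size 3, and the vertices of any clique must share a bag in every tree decomposition; so some bag has ≥ 3 vertices and tw(G) ≥ 2. The upper and lower bounds meet at 2, so that is the treewidth.

Treewidth 2.
One such decomposition:
Bags: B1 = {0, 1, 3}  B2 = {1, 2, 3}
Tree: B1–B2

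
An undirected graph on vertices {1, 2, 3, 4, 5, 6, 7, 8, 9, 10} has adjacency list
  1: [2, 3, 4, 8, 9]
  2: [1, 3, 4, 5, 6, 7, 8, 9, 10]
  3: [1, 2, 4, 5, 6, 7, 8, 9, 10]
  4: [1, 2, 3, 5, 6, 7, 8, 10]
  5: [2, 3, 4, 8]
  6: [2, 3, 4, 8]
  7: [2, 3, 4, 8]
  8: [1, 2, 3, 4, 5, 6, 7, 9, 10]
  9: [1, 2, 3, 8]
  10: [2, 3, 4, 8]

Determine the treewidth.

A width-4 tree decomposition is:
Bags: B1 = {1, 2, 3, 4, 8}  B2 = {2, 3, 4, 6, 8}  B3 = {2, 3, 4, 7, 8}  B4 = {1, 2, 3, 8, 9}  B5 = {2, 3, 4, 8, 10}  B6 = {2, 3, 4, 5, 8}
Tree: B1–B2, B1–B3, B1–B4, B2–B5, B5–B6
Each bag holds 5 vertices, so the decomposition has width 4, which upper-bounds the treewidth. Conversely, {1, 2, 3, 8, 9} is a clique of size 5, and the vertices of any clique must share a bag in every tree decomposition; so some bag has ≥ 5 vertices and tw(G) ≥ 4. Combining the bounds, tw(G) = 4.

4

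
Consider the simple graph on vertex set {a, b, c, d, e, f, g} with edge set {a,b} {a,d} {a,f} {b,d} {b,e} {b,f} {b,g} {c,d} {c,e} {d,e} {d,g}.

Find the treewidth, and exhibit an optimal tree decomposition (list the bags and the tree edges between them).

Treewidth 2.
Bags: B1 = {a, b, d}  B2 = {a, b, f}  B3 = {b, d, e}  B4 = {b, d, g}  B5 = {c, d, e}
Tree: B1–B2, B1–B3, B1–B4, B3–B5

Each bag holds 3 vertices, so the decomposition has width 2, which upper-bounds the treewidth. Conversely, {c, d, e} is a clique of size 3, and the vertices of any clique must share a bag in every tree decomposition; so some bag has ≥ 3 vertices and tw(G) ≥ 2. Therefore the treewidth is 2.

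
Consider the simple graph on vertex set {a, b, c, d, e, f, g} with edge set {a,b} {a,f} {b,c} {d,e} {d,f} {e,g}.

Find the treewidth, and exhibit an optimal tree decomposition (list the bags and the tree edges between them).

Every bag has size at most 2, so the width is 2 − 1 = 1 and tw(G) ≤ 1. Since G has at least one edge (e.g. c–b), it is not an edgeless graph, so tw(G) ≥ 1. Hence tw(G) = 1 exactly.

Treewidth 1.
One optimal decomposition is:
Bags: B1 = {b, c}  B2 = {a, b}  B3 = {a, f}  B4 = {d, f}  B5 = {d, e}  B6 = {e, g}
Tree: B1–B2, B2–B3, B3–B4, B4–B5, B5–B6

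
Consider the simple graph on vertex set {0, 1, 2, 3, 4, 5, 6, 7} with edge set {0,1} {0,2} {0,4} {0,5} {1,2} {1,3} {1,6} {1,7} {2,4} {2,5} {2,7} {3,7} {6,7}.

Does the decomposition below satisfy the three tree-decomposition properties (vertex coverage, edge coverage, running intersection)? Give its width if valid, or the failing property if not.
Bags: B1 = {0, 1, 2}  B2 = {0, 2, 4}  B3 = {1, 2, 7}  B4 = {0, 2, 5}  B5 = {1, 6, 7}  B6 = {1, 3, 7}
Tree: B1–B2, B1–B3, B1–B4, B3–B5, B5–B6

Yes; width 2.

Checking the three conditions: (i) the bags cover all of {0, 1, 2, 3, 4, 5, 6, 7}; (ii) for each edge, some bag contains both endpoints; (iii) the bags containing any fixed vertex form a subtree. All hold, so the decomposition is valid with width 3 − 1 = 2.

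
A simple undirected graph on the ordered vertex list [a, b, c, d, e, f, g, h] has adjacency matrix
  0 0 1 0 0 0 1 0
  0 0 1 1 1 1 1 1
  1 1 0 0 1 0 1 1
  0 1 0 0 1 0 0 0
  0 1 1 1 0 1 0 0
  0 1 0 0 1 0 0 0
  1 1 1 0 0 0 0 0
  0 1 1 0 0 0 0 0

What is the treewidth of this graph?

2

A width-2 tree decomposition is:
Bags: B1 = {b, c, e}  B2 = {b, c, g}  B3 = {b, c, h}  B4 = {a, c, g}  B5 = {b, d, e}  B6 = {b, e, f}
Tree: B1–B2, B2–B3, B2–B4, B1–B5, B5–B6
Each bag holds 3 vertices, so the decomposition has width 2, which upper-bounds the treewidth. Conversely, {a, c, g} is a clique of size 3, and the vertices of any clique must share a bag in every tree decomposition; so some bag has ≥ 3 vertices and tw(G) ≥ 2. Therefore the treewidth is 2.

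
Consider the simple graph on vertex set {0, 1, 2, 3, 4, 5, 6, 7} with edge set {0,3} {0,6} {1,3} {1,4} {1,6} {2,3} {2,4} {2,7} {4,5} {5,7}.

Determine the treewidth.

2

A width-2 tree decomposition is:
Bags: B1 = {4, 5, 7}  B2 = {2, 4, 7}  B3 = {1, 2, 4}  B4 = {1, 2, 3}  B5 = {1, 3, 6}  B6 = {0, 3, 6}
Tree: B1–B2, B2–B3, B3–B4, B4–B5, B5–B6
Every bag has size at most 3, so the width is 3 − 1 = 2 and tw(G) ≤ 2. Since 5–7–2–4–5 is a cycle in G, G is not acyclic. Forests are exactly the graphs of treewidth ≤ 1, so tw(G) ≥ 2. Hence tw(G) = 2 exactly.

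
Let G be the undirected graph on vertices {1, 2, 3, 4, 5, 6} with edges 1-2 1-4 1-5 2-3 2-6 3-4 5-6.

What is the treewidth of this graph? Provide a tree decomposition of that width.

Every bag has size at most 3, so the width is 3 − 1 = 2 and tw(G) ≤ 2. For the lower bound, G contains the cycle 6–5–1–2–6, so G is not a forest; only forests have treewidth ≤ 1, hence tw(G) ≥ 2. Therefore the treewidth is 2.

Treewidth 2.
One such decomposition:
Bags: B1 = {2, 5, 6}  B2 = {1, 2, 5}  B3 = {1, 2, 3}  B4 = {1, 3, 4}
Tree: B1–B2, B2–B3, B3–B4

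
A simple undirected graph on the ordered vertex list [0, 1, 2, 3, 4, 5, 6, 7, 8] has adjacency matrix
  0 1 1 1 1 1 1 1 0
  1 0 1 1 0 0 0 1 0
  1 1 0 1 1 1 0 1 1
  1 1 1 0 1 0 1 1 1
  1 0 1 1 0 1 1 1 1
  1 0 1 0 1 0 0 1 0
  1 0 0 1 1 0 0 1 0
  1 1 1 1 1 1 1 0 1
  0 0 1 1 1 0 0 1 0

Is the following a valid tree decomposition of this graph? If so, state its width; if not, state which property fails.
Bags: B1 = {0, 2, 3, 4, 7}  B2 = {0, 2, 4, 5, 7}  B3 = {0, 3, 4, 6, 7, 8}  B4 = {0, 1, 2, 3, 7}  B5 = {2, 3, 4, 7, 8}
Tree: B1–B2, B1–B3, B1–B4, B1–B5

A tree decomposition must satisfy three properties: every vertex lies in some bag; for every edge, both endpoints lie together in some bag; and for every vertex, the bags containing it form a connected subtree. Here bags containing vertex 8 are not connected in the tree, so the decomposition is invalid.

No — bags containing vertex 8 are not connected in the tree.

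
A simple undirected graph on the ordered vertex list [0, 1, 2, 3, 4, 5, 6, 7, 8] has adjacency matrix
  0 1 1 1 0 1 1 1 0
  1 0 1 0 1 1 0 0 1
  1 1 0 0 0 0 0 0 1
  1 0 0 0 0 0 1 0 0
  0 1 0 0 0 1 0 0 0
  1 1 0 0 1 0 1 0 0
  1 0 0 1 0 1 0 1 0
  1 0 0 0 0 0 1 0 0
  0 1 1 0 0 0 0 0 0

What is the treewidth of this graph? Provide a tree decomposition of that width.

Treewidth 2.
One such decomposition:
Bags: B1 = {0, 1, 5}  B2 = {0, 5, 6}  B3 = {0, 6, 7}  B4 = {0, 1, 2}  B5 = {1, 2, 8}  B6 = {0, 3, 6}  B7 = {1, 4, 5}
Tree: B1–B2, B2–B3, B1–B4, B4–B5, B3–B6, B1–B7

Each bag holds 3 vertices, so the decomposition has width 2, which upper-bounds the treewidth. Conversely, {0, 1, 2} is a clique of size 3, and the vertices of any clique must share a bag in every tree decomposition; so some bag has ≥ 3 vertices and tw(G) ≥ 2. Combining the bounds, tw(G) = 2.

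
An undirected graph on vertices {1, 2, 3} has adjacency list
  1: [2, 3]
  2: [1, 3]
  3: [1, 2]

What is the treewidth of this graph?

2

A width-2 tree decomposition is:
Bags: B1 = {1, 2, 3}
Tree: (single bag)
With just one bag of size 3, the width is 3 − 1 = 2, so tw(G) ≤ 2. For the lower bound, the 3 vertices {1, 2, 3} are pairwise adjacent, and any tree decomposition puts a clique entirely inside one bag — forcing width ≥ 2. The upper and lower bounds meet at 2, so that is the treewidth.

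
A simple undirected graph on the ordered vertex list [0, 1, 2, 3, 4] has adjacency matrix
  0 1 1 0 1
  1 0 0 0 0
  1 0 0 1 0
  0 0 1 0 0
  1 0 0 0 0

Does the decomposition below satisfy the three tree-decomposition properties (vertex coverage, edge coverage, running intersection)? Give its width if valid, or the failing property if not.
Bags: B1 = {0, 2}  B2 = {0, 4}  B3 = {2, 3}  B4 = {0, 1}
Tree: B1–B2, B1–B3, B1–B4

Every vertex of G appears in some bag (union = {0, 1, 2, 3, 4}); every edge is covered by a bag; and for each vertex v the set of bags containing v is connected in the bag tree. The decomposition is therefore valid. The largest bag has 2 vertices, so the width is 1.

Yes; width 1.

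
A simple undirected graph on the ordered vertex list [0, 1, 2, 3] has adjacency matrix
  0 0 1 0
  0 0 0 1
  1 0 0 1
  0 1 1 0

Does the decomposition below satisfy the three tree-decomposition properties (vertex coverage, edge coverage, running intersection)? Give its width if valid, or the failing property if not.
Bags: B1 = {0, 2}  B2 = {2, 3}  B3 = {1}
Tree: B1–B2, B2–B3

A tree decomposition must satisfy three properties: every vertex lies in some bag; for every edge, both endpoints lie together in some bag; and for every vertex, the bags containing it form a connected subtree. Here edge (3,1) lies in no bag, so the decomposition is invalid.

No — edge (3,1) lies in no bag.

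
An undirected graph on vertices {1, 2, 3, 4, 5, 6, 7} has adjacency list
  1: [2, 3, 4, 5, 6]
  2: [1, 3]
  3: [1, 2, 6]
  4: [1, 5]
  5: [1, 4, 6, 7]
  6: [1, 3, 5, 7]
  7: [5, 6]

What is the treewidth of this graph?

A width-2 tree decomposition is:
Bags: B1 = {1, 2, 3}  B2 = {1, 3, 6}  B3 = {1, 5, 6}  B4 = {1, 4, 5}  B5 = {5, 6, 7}
Tree: B1–B2, B2–B3, B3–B4, B3–B5
Each bag holds 3 vertices, so the decomposition has width 2, which upper-bounds the treewidth. On the other hand G contains the 3-clique {1, 2, 3}. A clique must lie in a single bag of any decomposition, so no decomposition can have width below 2. Combining the bounds, tw(G) = 2.

2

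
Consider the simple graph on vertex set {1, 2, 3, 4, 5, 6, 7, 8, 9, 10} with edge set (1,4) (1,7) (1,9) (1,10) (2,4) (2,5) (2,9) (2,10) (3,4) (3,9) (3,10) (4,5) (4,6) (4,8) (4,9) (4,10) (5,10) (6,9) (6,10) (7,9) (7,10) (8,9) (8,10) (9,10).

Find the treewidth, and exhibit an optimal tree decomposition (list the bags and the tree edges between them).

Treewidth 3.
Bags: B1 = {2, 4, 9, 10}  B2 = {4, 6, 9, 10}  B3 = {1, 4, 9, 10}  B4 = {4, 8, 9, 10}  B5 = {1, 7, 9, 10}  B6 = {2, 4, 5, 10}  B7 = {3, 4, 9, 10}
Tree: B1–B2, B2–B3, B3–B4, B3–B5, B1–B6, B4–B7

The largest bag has 4 vertices, giving width 3; this decomposition certifies tw(G) ≤ 3. Conversely, {1, 4, 9, 10} is a clique of size 4, and the vertices of any clique must share a bag in every tree decomposition; so some bag has ≥ 4 vertices and tw(G) ≥ 3. Therefore the treewidth is 3.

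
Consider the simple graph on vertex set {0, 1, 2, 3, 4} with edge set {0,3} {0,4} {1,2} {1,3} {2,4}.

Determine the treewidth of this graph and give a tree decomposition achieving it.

Treewidth 2.
One optimal decomposition is:
Bags: B1 = {0, 2, 4}  B2 = {0, 2, 3}  B3 = {1, 2, 3}
Tree: B1–B2, B2–B3

The largest bag has 3 vertices, giving width 2; this decomposition certifies tw(G) ≤ 2. Since 2–4–0–3–1–2 is a cycle in G, G is not acyclic. Forests are exactly the graphs of treewidth ≤ 1, so tw(G) ≥ 2. Hence tw(G) = 2 exactly.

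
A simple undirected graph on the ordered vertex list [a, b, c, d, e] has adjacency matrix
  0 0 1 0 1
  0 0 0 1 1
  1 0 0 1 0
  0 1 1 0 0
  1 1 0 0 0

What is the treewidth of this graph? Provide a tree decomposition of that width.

Treewidth 2.
Bags: B1 = {a, c, d}  B2 = {a, b, d}  B3 = {a, b, e}
Tree: B1–B2, B2–B3

Every bag has size at most 3, so the width is 3 − 1 = 2 and tw(G) ≤ 2. For the lower bound, G contains the cycle a–c–d–b–e–a, so G is not a forest; only forests have treewidth ≤ 1, hence tw(G) ≥ 2. Therefore the treewidth is 2.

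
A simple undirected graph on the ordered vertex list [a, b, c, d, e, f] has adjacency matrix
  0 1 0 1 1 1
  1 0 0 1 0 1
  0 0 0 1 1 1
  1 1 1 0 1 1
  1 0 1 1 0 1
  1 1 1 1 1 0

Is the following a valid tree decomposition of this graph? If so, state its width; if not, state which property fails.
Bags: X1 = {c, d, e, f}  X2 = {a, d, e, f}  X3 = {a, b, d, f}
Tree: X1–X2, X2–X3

Yes; width 3.

Every vertex of G appears in some bag (union = {a, b, c, d, e, f}); every edge is covered by a bag; and for each vertex v the set of bags containing v is connected in the bag tree. The decomposition is therefore valid. The largest bag has 4 vertices, so the width is 3.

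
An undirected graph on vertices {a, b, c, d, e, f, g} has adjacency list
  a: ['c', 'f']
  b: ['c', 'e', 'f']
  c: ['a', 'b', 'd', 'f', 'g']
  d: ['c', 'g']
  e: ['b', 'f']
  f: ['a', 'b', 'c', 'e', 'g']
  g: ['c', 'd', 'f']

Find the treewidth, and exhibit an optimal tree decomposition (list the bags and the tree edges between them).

Each bag holds 3 vertices, so the decomposition has width 2, which upper-bounds the treewidth. Conversely, {b, e, f} is a clique of size 3, and the vertices of any clique must share a bag in every tree decomposition; so some bag has ≥ 3 vertices and tw(G) ≥ 2. Therefore the treewidth is 2.

Treewidth 2.
One such decomposition:
Bags: B1 = {b, c, f}  B2 = {a, c, f}  B3 = {c, f, g}  B4 = {c, d, g}  B5 = {b, e, f}
Tree: B1–B2, B1–B3, B3–B4, B1–B5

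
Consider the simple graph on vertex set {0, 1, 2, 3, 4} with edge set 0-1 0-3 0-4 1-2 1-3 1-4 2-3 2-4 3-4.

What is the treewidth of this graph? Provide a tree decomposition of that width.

Every bag has size at most 4, so the width is 4 − 1 = 3 and tw(G) ≤ 3. On the other hand G contains the 4-clique {0, 1, 3, 4}. A clique must lie in a single bag of any decomposition, so no decomposition can have width below 3. The upper and lower bounds meet at 3, so that is the treewidth.

Treewidth 3.
One such decomposition:
Bags: B1 = {1, 2, 3, 4}  B2 = {0, 1, 3, 4}
Tree: B1–B2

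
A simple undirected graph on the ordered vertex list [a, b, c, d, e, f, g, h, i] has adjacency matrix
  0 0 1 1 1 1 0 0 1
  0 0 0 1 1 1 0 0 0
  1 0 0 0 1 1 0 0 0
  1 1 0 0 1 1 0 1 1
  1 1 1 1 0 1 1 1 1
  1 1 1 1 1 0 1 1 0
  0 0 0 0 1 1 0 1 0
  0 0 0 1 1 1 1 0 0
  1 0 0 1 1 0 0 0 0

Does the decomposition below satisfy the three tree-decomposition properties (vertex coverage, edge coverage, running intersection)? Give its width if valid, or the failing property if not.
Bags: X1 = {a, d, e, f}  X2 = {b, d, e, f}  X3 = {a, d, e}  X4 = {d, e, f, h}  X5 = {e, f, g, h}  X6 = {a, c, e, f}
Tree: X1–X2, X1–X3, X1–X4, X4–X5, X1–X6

A tree decomposition must satisfy three properties: every vertex lies in some bag; for every edge, both endpoints lie together in some bag; and for every vertex, the bags containing it form a connected subtree. Here vertex i appears in no bag, so the decomposition is invalid.

No — vertex i appears in no bag.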